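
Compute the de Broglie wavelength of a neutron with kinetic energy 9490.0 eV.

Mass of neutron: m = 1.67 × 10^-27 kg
2.94 × 10^-13 m

Using λ = h/√(2mKE):

First convert KE to Joules: KE = 9490.0 eV = 1.520 × 10^-15 J

λ = h/√(2mKE)
λ = (6.626 × 10^-34 J·s) / √(2 × 1.67 × 10^-27 kg × 1.520 × 10^-15 J)
λ = 2.94 × 10^-13 m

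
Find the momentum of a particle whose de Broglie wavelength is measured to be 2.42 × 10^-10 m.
2.74 × 10^-24 kg·m/s

From the de Broglie relation λ = h/p, we solve for p:

p = h/λ
p = (6.626 × 10^-34 J·s) / (2.42 × 10^-10 m)
p = 2.74 × 10^-24 kg·m/s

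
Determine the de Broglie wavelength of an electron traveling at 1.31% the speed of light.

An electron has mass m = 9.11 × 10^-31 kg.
1.85 × 10^-10 m

Using the de Broglie relation λ = h/(mv):

v = 1.31% × c = 3.927 × 10^6 m/s

λ = h/(mv)
λ = (6.626 × 10^-34 J·s) / (9.11 × 10^-31 kg × 3.927 × 10^6 m/s)
λ = 1.85 × 10^-10 m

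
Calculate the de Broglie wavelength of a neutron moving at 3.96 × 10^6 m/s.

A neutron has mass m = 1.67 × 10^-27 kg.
1.00 × 10^-13 m

Using the de Broglie relation λ = h/(mv):

λ = h/(mv)
λ = (6.626 × 10^-34 J·s) / (1.67 × 10^-27 kg × 3.96 × 10^6 m/s)
λ = 1.00 × 10^-13 m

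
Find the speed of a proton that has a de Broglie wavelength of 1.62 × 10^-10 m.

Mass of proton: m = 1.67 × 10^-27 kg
2.45 × 10^3 m/s

From the de Broglie relation λ = h/(mv), we solve for v:

v = h/(mλ)
v = (6.626 × 10^-34 J·s) / (1.67 × 10^-27 kg × 1.62 × 10^-10 m)
v = 2.45 × 10^3 m/s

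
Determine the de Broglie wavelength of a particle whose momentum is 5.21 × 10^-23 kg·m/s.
1.27 × 10^-11 m

Using the de Broglie relation λ = h/p:

λ = h/p
λ = (6.626 × 10^-34 J·s) / (5.21 × 10^-23 kg·m/s)
λ = 1.27 × 10^-11 m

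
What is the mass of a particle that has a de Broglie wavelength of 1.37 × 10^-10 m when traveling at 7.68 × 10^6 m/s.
6.30 × 10^-31 kg

From the de Broglie relation λ = h/(mv), we solve for m:

m = h/(λv)
m = (6.626 × 10^-34 J·s) / (1.37 × 10^-10 m × 7.68 × 10^6 m/s)
m = 6.30 × 10^-31 kg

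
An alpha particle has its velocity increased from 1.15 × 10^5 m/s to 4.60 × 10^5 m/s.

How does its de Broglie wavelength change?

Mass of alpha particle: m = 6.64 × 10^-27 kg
The wavelength decreases by a factor of 4.

Using λ = h/(mv):

Initial wavelength: λ₁ = h/(mv₁) = 8.68 × 10^-13 m
Final wavelength: λ₂ = h/(mv₂) = 2.17 × 10^-13 m

Since λ ∝ 1/v, when velocity increases by a factor of 4, the wavelength decreases by a factor of 4.

λ₂/λ₁ = v₁/v₂ = 1/4

The wavelength decreases by a factor of 4.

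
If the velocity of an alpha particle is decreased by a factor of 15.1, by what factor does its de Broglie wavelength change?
The wavelength increases by a factor of 15.1.

From λ = h/(mv), the wavelength is inversely proportional to velocity:

λ ∝ 1/v

If v → v/15.1, then λ → 15.1λ

When velocity is decreased by a factor of 15.1, the wavelength increases by a factor of 15.1.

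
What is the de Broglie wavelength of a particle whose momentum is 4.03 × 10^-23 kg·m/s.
1.64 × 10^-11 m

Using the de Broglie relation λ = h/p:

λ = h/p
λ = (6.626 × 10^-34 J·s) / (4.03 × 10^-23 kg·m/s)
λ = 1.64 × 10^-11 m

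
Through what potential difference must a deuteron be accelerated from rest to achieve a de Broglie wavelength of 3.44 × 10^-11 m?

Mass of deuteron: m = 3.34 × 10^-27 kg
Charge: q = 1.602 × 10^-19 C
3.47 × 10^-1 V

From λ = h/√(2mqV), we solve for V:

λ² = h²/(2mqV)
V = h²/(2mqλ²)
V = (6.626 × 10^-34 J·s)² / (2 × 3.34 × 10^-27 kg × 1.602 × 10^-19 C × (3.44 × 10^-11 m)²)
V = 3.47 × 10^-1 V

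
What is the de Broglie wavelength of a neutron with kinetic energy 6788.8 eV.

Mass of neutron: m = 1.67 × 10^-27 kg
3.48 × 10^-13 m

Using λ = h/√(2mKE):

First convert KE to Joules: KE = 6788.8 eV = 1.088 × 10^-15 J

λ = h/√(2mKE)
λ = (6.626 × 10^-34 J·s) / √(2 × 1.67 × 10^-27 kg × 1.088 × 10^-15 J)
λ = 3.48 × 10^-13 m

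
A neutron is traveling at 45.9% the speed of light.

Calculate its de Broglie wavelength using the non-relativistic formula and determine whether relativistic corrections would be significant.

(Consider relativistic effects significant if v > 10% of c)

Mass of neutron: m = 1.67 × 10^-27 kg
Yes, relativistic corrections are needed.

Using the non-relativistic de Broglie formula λ = h/(mv):

v = 45.9% × c = 1.376 × 10^8 m/s

λ = h/(mv)
λ = (6.626 × 10^-34 J·s) / (1.67 × 10^-27 kg × 1.376 × 10^8 m/s)
λ = 2.88 × 10^-15 m

Since v = 45.9% of c > 10% of c, relativistic corrections ARE significant and the actual wavelength would differ from this non-relativistic estimate.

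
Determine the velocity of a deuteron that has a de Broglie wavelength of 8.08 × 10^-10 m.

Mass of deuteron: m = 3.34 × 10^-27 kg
2.46 × 10^2 m/s

From the de Broglie relation λ = h/(mv), we solve for v:

v = h/(mλ)
v = (6.626 × 10^-34 J·s) / (3.34 × 10^-27 kg × 8.08 × 10^-10 m)
v = 2.46 × 10^2 m/s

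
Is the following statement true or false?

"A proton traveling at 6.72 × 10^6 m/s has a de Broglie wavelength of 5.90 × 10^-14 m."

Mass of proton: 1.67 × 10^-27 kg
True

The claim is correct.

Using λ = h/(mv):
λ = (6.626 × 10^-34 J·s) / (1.67 × 10^-27 kg × 6.72 × 10^6 m/s)
λ = 5.90 × 10^-14 m

This matches the claimed value.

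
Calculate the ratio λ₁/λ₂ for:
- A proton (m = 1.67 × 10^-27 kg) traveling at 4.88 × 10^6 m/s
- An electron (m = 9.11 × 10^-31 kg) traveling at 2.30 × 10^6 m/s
λ₁/λ₂ = 2.57 × 10^-4

Using λ = h/(mv):

λ₁ = h/(m₁v₁) = 8.13 × 10^-14 m
λ₂ = h/(m₂v₂) = 3.16 × 10^-10 m

Ratio λ₁/λ₂ = (m₂v₂)/(m₁v₁)
         = (9.11 × 10^-31 kg × 2.30 × 10^6 m/s) / (1.67 × 10^-27 kg × 4.88 × 10^6 m/s)
         = 2.57 × 10^-4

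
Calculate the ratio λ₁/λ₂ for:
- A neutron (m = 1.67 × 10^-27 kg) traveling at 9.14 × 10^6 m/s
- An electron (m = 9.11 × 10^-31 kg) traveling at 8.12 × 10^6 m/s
λ₁/λ₂ = 4.85 × 10^-4

Using λ = h/(mv):

λ₁ = h/(m₁v₁) = 4.34 × 10^-14 m
λ₂ = h/(m₂v₂) = 8.96 × 10^-11 m

Ratio λ₁/λ₂ = (m₂v₂)/(m₁v₁)
         = (9.11 × 10^-31 kg × 8.12 × 10^6 m/s) / (1.67 × 10^-27 kg × 9.14 × 10^6 m/s)
         = 4.85 × 10^-4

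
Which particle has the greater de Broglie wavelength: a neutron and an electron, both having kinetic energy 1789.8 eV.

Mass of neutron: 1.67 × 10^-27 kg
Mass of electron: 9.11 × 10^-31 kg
The electron has the longer wavelength.

Using λ = h/√(2mKE):

For neutron: λ₁ = h/√(2m₁KE) = 6.77 × 10^-13 m
For electron: λ₂ = h/√(2m₂KE) = 2.90 × 10^-11 m

Since λ ∝ 1/√m at constant kinetic energy, the lighter particle has the longer wavelength.

The electron has the longer de Broglie wavelength.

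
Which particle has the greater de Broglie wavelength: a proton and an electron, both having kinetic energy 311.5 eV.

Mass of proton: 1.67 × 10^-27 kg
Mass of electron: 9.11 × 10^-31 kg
The electron has the longer wavelength.

Using λ = h/√(2mKE):

For proton: λ₁ = h/√(2m₁KE) = 1.62 × 10^-12 m
For electron: λ₂ = h/√(2m₂KE) = 6.95 × 10^-11 m

Since λ ∝ 1/√m at constant kinetic energy, the lighter particle has the longer wavelength.

The electron has the longer de Broglie wavelength.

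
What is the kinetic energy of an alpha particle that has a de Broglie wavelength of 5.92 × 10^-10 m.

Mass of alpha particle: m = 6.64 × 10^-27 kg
9.43 × 10^-23 J (or 5.89 × 10^-4 eV)

From λ = h/√(2mKE), we solve for KE:

λ² = h²/(2mKE)
KE = h²/(2mλ²)
KE = (6.626 × 10^-34 J·s)² / (2 × 6.64 × 10^-27 kg × (5.92 × 10^-10 m)²)
KE = 9.43 × 10^-23 J
KE = 5.89 × 10^-4 eV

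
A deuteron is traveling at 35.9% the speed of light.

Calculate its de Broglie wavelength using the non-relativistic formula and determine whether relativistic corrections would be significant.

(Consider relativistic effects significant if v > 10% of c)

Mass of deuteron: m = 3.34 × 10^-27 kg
Yes, relativistic corrections are needed.

Using the non-relativistic de Broglie formula λ = h/(mv):

v = 35.9% × c = 1.076 × 10^8 m/s

λ = h/(mv)
λ = (6.626 × 10^-34 J·s) / (3.34 × 10^-27 kg × 1.076 × 10^8 m/s)
λ = 1.84 × 10^-15 m

Since v = 35.9% of c > 10% of c, relativistic corrections ARE significant and the actual wavelength would differ from this non-relativistic estimate.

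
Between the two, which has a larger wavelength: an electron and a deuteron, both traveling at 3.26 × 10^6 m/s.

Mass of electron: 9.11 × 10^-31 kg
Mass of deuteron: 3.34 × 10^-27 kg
The electron has the longer wavelength.

Using λ = h/(mv), since both particles have the same velocity, the wavelength depends only on mass.

For electron: λ₁ = h/(m₁v) = 2.23 × 10^-10 m
For deuteron: λ₂ = h/(m₂v) = 6.09 × 10^-14 m

Since λ ∝ 1/m at constant velocity, the lighter particle has the longer wavelength.

The electron has the longer de Broglie wavelength.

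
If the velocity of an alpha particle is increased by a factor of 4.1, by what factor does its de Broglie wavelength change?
The wavelength decreases by a factor of 4.1.

From λ = h/(mv), the wavelength is inversely proportional to velocity:

λ ∝ 1/v

If v → 4.1v, then λ → λ/4.1

When velocity is increased by a factor of 4.1, the wavelength decreases by a factor of 4.1.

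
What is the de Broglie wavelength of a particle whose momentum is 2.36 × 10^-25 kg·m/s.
2.81 × 10^-9 m

Using the de Broglie relation λ = h/p:

λ = h/p
λ = (6.626 × 10^-34 J·s) / (2.36 × 10^-25 kg·m/s)
λ = 2.81 × 10^-9 m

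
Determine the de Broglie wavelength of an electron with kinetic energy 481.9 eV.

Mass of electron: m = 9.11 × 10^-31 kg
5.59 × 10^-11 m

Using λ = h/√(2mKE):

First convert KE to Joules: KE = 481.9 eV = 7.721 × 10^-17 J

λ = h/√(2mKE)
λ = (6.626 × 10^-34 J·s) / √(2 × 9.11 × 10^-31 kg × 7.721 × 10^-17 J)
λ = 5.59 × 10^-11 m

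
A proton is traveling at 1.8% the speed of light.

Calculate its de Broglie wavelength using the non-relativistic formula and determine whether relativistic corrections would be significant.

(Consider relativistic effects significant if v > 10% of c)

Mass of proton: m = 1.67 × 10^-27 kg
No, relativistic corrections are not needed.

Using the non-relativistic de Broglie formula λ = h/(mv):

v = 1.8% × c = 5.396 × 10^6 m/s

λ = h/(mv)
λ = (6.626 × 10^-34 J·s) / (1.67 × 10^-27 kg × 5.396 × 10^6 m/s)
λ = 7.35 × 10^-14 m

Since v = 1.8% of c < 10% of c, relativistic corrections are NOT significant and this non-relativistic result is a good approximation.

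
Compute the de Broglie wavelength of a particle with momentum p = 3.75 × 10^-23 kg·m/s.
1.77 × 10^-11 m

Using the de Broglie relation λ = h/p:

λ = h/p
λ = (6.626 × 10^-34 J·s) / (3.75 × 10^-23 kg·m/s)
λ = 1.77 × 10^-11 m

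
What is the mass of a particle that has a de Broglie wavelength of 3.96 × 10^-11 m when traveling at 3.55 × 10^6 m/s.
4.71 × 10^-30 kg

From the de Broglie relation λ = h/(mv), we solve for m:

m = h/(λv)
m = (6.626 × 10^-34 J·s) / (3.96 × 10^-11 m × 3.55 × 10^6 m/s)
m = 4.71 × 10^-30 kg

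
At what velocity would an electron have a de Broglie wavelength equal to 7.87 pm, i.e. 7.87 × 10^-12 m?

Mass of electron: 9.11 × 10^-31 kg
9.24 × 10^7 m/s

From λ = h/(mv), solve for v:

v = h/(mλ)
v = (6.626 × 10^-34 J·s) / (9.11 × 10^-31 kg × 7.87 × 10^-12 m)
v = 9.24 × 10^7 m/s

Note: This velocity is 30.8% of the speed of light, so relativistic corrections would be needed for a more accurate calculation.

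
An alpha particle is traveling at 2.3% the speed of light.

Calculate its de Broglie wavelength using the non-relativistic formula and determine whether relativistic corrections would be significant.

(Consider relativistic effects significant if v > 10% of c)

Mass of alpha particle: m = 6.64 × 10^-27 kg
No, relativistic corrections are not needed.

Using the non-relativistic de Broglie formula λ = h/(mv):

v = 2.3% × c = 6.895 × 10^6 m/s

λ = h/(mv)
λ = (6.626 × 10^-34 J·s) / (6.64 × 10^-27 kg × 6.895 × 10^6 m/s)
λ = 1.45 × 10^-14 m

Since v = 2.3% of c < 10% of c, relativistic corrections are NOT significant and this non-relativistic result is a good approximation.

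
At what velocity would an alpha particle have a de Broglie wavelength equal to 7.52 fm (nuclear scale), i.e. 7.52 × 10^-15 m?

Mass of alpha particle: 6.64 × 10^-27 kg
1.33 × 10^7 m/s

From λ = h/(mv), solve for v:

v = h/(mλ)
v = (6.626 × 10^-34 J·s) / (6.64 × 10^-27 kg × 7.52 × 10^-15 m)
v = 1.33 × 10^7 m/s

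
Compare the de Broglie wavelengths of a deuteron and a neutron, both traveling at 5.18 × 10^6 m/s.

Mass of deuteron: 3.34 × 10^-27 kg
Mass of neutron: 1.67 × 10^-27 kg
The neutron has the longer wavelength.

Using λ = h/(mv), since both particles have the same velocity, the wavelength depends only on mass.

For deuteron: λ₁ = h/(m₁v) = 3.83 × 10^-14 m
For neutron: λ₂ = h/(m₂v) = 7.66 × 10^-14 m

Since λ ∝ 1/m at constant velocity, the lighter particle has the longer wavelength.

The neutron has the longer de Broglie wavelength.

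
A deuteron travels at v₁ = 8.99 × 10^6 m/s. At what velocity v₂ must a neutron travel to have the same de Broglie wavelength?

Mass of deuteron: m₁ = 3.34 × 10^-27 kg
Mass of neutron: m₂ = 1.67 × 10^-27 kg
v₂ = 1.80 × 10^7 m/s

For equal de Broglie wavelengths: λ₁ = λ₂

h/(m₁v₁) = h/(m₂v₂)
m₁v₁ = m₂v₂
v₂ = v₁ · (m₁/m₂)

v₂ = 8.99 × 10^6 m/s × (3.34 × 10^-27 kg / 1.67 × 10^-27 kg)
v₂ = 1.80 × 10^7 m/s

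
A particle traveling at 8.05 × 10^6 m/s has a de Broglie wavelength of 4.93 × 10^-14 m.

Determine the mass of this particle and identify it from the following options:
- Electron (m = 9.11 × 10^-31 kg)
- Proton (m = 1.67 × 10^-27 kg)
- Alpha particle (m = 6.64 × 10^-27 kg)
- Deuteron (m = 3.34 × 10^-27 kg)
The particle is a proton.

From λ = h/(mv), solve for mass:

m = h/(λv)
m = (6.626 × 10^-34 J·s) / (4.93 × 10^-14 m × 8.05 × 10^6 m/s)
m = 1.67 × 10^-27 kg

Comparing with the listed masses, this is closest to a proton.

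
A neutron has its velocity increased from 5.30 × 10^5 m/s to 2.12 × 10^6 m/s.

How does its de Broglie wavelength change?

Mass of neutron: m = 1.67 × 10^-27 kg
The wavelength decreases by a factor of 4.

Using λ = h/(mv):

Initial wavelength: λ₁ = h/(mv₁) = 7.49 × 10^-13 m
Final wavelength: λ₂ = h/(mv₂) = 1.87 × 10^-13 m

Since λ ∝ 1/v, when velocity increases by a factor of 4, the wavelength decreases by a factor of 4.

λ₂/λ₁ = v₁/v₂ = 1/4

The wavelength decreases by a factor of 4.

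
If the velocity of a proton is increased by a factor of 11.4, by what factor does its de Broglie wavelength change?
The wavelength decreases by a factor of 11.4.

From λ = h/(mv), the wavelength is inversely proportional to velocity:

λ ∝ 1/v

If v → 11.4v, then λ → λ/11.4

When velocity is increased by a factor of 11.4, the wavelength decreases by a factor of 11.4.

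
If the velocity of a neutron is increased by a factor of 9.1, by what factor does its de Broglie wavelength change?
The wavelength decreases by a factor of 9.1.

From λ = h/(mv), the wavelength is inversely proportional to velocity:

λ ∝ 1/v

If v → 9.1v, then λ → λ/9.1

When velocity is increased by a factor of 9.1, the wavelength decreases by a factor of 9.1.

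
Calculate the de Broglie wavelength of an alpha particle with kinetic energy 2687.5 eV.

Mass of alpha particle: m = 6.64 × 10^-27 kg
2.77 × 10^-13 m

Using λ = h/√(2mKE):

First convert KE to Joules: KE = 2687.5 eV = 4.306 × 10^-16 J

λ = h/√(2mKE)
λ = (6.626 × 10^-34 J·s) / √(2 × 6.64 × 10^-27 kg × 4.306 × 10^-16 J)
λ = 2.77 × 10^-13 m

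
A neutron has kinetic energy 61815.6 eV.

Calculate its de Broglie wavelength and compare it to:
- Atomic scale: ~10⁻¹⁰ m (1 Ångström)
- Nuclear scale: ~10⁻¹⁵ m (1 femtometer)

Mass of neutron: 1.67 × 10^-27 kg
λ = 1.15 × 10^-13 m, which is between nuclear and atomic scales.

Using λ = h/√(2mKE):

KE = 61815.6 eV = 9.904 × 10^-15 J

λ = h/√(2mKE)
λ = (6.626 × 10^-34 J·s) / √(2 × 1.67 × 10^-27 kg × 9.904 × 10^-15 J)
λ = 1.15 × 10^-13 m

Comparison:
- Atomic scale (10⁻¹⁰ m): λ is 0.0012× this size
- Nuclear scale (10⁻¹⁵ m): λ is 1.2e+02× this size

The wavelength is between nuclear and atomic scales.

This wavelength is appropriate for probing atomic structure but too large for nuclear physics experiments.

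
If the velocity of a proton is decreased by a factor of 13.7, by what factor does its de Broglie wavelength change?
The wavelength increases by a factor of 13.7.

From λ = h/(mv), the wavelength is inversely proportional to velocity:

λ ∝ 1/v

If v → v/13.7, then λ → 13.7λ

When velocity is decreased by a factor of 13.7, the wavelength increases by a factor of 13.7.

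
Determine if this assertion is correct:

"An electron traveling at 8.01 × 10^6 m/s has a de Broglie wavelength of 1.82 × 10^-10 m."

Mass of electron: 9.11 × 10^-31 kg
False

The claim is incorrect.

Using λ = h/(mv):
λ = (6.626 × 10^-34 J·s) / (9.11 × 10^-31 kg × 8.01 × 10^6 m/s)
λ = 9.08 × 10^-11 m

The actual wavelength differs from the claimed 1.82 × 10^-10 m.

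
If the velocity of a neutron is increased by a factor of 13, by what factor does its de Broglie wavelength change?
The wavelength decreases by a factor of 13.

From λ = h/(mv), the wavelength is inversely proportional to velocity:

λ ∝ 1/v

If v → 13v, then λ → λ/13

When velocity is increased by a factor of 13, the wavelength decreases by a factor of 13.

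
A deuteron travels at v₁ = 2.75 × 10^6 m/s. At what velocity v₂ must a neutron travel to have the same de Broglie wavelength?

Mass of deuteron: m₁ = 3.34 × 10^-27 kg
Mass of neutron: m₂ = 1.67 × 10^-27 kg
v₂ = 5.50 × 10^6 m/s

For equal de Broglie wavelengths: λ₁ = λ₂

h/(m₁v₁) = h/(m₂v₂)
m₁v₁ = m₂v₂
v₂ = v₁ · (m₁/m₂)

v₂ = 2.75 × 10^6 m/s × (3.34 × 10^-27 kg / 1.67 × 10^-27 kg)
v₂ = 5.50 × 10^6 m/s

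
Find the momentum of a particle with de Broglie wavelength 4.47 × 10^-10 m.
1.48 × 10^-24 kg·m/s

From the de Broglie relation λ = h/p, we solve for p:

p = h/λ
p = (6.626 × 10^-34 J·s) / (4.47 × 10^-10 m)
p = 1.48 × 10^-24 kg·m/s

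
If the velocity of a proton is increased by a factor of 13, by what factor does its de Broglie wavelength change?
The wavelength decreases by a factor of 13.

From λ = h/(mv), the wavelength is inversely proportional to velocity:

λ ∝ 1/v

If v → 13v, then λ → λ/13

When velocity is increased by a factor of 13, the wavelength decreases by a factor of 13.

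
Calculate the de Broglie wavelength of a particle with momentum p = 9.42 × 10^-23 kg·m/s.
7.03 × 10^-12 m

Using the de Broglie relation λ = h/p:

λ = h/p
λ = (6.626 × 10^-34 J·s) / (9.42 × 10^-23 kg·m/s)
λ = 7.03 × 10^-12 m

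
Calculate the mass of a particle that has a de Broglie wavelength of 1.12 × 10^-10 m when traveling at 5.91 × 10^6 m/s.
1.00 × 10^-30 kg

From the de Broglie relation λ = h/(mv), we solve for m:

m = h/(λv)
m = (6.626 × 10^-34 J·s) / (1.12 × 10^-10 m × 5.91 × 10^6 m/s)
m = 1.00 × 10^-30 kg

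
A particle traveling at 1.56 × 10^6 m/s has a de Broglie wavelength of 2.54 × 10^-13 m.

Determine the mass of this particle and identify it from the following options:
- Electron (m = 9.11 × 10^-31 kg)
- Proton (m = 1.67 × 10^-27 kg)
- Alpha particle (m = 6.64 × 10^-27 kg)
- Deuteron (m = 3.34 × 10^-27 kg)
The particle is a proton.

From λ = h/(mv), solve for mass:

m = h/(λv)
m = (6.626 × 10^-34 J·s) / (2.54 × 10^-13 m × 1.56 × 10^6 m/s)
m = 1.67 × 10^-27 kg

Comparing with the listed masses, this is closest to a proton.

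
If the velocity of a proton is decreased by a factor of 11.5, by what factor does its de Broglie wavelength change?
The wavelength increases by a factor of 11.5.

From λ = h/(mv), the wavelength is inversely proportional to velocity:

λ ∝ 1/v

If v → v/11.5, then λ → 11.5λ

When velocity is decreased by a factor of 11.5, the wavelength increases by a factor of 11.5.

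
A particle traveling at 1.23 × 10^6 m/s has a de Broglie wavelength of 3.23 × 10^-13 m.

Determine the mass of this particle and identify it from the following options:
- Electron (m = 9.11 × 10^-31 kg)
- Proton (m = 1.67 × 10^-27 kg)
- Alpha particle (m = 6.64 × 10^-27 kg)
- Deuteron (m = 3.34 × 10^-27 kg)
The particle is a proton.

From λ = h/(mv), solve for mass:

m = h/(λv)
m = (6.626 × 10^-34 J·s) / (3.23 × 10^-13 m × 1.23 × 10^6 m/s)
m = 1.67 × 10^-27 kg

Comparing with the listed masses, this is closest to a proton.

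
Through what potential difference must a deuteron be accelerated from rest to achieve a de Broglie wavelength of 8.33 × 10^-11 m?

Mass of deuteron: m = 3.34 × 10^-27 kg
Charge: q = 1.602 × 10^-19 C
5.91 × 10^-2 V

From λ = h/√(2mqV), we solve for V:

λ² = h²/(2mqV)
V = h²/(2mqλ²)
V = (6.626 × 10^-34 J·s)² / (2 × 3.34 × 10^-27 kg × 1.602 × 10^-19 C × (8.33 × 10^-11 m)²)
V = 5.91 × 10^-2 V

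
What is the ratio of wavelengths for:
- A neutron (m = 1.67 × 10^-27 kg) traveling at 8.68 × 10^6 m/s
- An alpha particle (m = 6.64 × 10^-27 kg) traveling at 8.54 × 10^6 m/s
λ₁/λ₂ = 3.91

Using λ = h/(mv):

λ₁ = h/(m₁v₁) = 4.57 × 10^-14 m
λ₂ = h/(m₂v₂) = 1.17 × 10^-14 m

Ratio λ₁/λ₂ = (m₂v₂)/(m₁v₁)
         = (6.64 × 10^-27 kg × 8.54 × 10^6 m/s) / (1.67 × 10^-27 kg × 8.68 × 10^6 m/s)
         = 3.91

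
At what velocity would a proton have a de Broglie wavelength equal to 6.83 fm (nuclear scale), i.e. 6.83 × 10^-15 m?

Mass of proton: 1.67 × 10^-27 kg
5.81 × 10^7 m/s

From λ = h/(mv), solve for v:

v = h/(mλ)
v = (6.626 × 10^-34 J·s) / (1.67 × 10^-27 kg × 6.83 × 10^-15 m)
v = 5.81 × 10^7 m/s

Note: This velocity is 19.4% of the speed of light, so relativistic corrections would be needed for a more accurate calculation.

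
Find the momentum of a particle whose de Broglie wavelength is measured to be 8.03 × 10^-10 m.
8.25 × 10^-25 kg·m/s

From the de Broglie relation λ = h/p, we solve for p:

p = h/λ
p = (6.626 × 10^-34 J·s) / (8.03 × 10^-10 m)
p = 8.25 × 10^-25 kg·m/s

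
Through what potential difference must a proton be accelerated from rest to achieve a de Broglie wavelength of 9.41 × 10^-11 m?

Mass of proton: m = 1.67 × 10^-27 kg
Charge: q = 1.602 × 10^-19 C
9.27 × 10^-2 V

From λ = h/√(2mqV), we solve for V:

λ² = h²/(2mqV)
V = h²/(2mqλ²)
V = (6.626 × 10^-34 J·s)² / (2 × 1.67 × 10^-27 kg × 1.602 × 10^-19 C × (9.41 × 10^-11 m)²)
V = 9.27 × 10^-2 V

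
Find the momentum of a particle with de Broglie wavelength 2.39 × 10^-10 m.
2.77 × 10^-24 kg·m/s

From the de Broglie relation λ = h/p, we solve for p:

p = h/λ
p = (6.626 × 10^-34 J·s) / (2.39 × 10^-10 m)
p = 2.77 × 10^-24 kg·m/s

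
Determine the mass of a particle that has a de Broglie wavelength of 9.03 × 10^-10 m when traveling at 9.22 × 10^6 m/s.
7.96 × 10^-32 kg

From the de Broglie relation λ = h/(mv), we solve for m:

m = h/(λv)
m = (6.626 × 10^-34 J·s) / (9.03 × 10^-10 m × 9.22 × 10^6 m/s)
m = 7.96 × 10^-32 kg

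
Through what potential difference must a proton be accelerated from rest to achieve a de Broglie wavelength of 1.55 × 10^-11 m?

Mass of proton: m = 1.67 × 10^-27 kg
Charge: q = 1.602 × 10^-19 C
3.42 V

From λ = h/√(2mqV), we solve for V:

λ² = h²/(2mqV)
V = h²/(2mqλ²)
V = (6.626 × 10^-34 J·s)² / (2 × 1.67 × 10^-27 kg × 1.602 × 10^-19 C × (1.55 × 10^-11 m)²)
V = 3.42 V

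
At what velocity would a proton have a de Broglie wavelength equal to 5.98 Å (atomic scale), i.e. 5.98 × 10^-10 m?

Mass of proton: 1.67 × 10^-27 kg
6.63 × 10^2 m/s

From λ = h/(mv), solve for v:

v = h/(mλ)
v = (6.626 × 10^-34 J·s) / (1.67 × 10^-27 kg × 5.98 × 10^-10 m)
v = 6.63 × 10^2 m/s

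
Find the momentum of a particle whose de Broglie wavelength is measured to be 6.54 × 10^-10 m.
1.01 × 10^-24 kg·m/s

From the de Broglie relation λ = h/p, we solve for p:

p = h/λ
p = (6.626 × 10^-34 J·s) / (6.54 × 10^-10 m)
p = 1.01 × 10^-24 kg·m/s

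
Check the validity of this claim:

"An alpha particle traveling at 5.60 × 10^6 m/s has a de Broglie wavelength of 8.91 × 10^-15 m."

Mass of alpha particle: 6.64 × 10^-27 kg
False

The claim is incorrect.

Using λ = h/(mv):
λ = (6.626 × 10^-34 J·s) / (6.64 × 10^-27 kg × 5.60 × 10^6 m/s)
λ = 1.78 × 10^-14 m

The actual wavelength differs from the claimed 8.91 × 10^-15 m.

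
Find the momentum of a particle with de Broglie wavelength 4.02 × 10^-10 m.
1.65 × 10^-24 kg·m/s

From the de Broglie relation λ = h/p, we solve for p:

p = h/λ
p = (6.626 × 10^-34 J·s) / (4.02 × 10^-10 m)
p = 1.65 × 10^-24 kg·m/s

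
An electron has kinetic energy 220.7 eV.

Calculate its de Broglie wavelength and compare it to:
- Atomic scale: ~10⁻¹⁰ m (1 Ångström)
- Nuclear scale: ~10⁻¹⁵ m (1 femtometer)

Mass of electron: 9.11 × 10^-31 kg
λ = 8.26 × 10^-11 m, which is between nuclear and atomic scales.

Using λ = h/√(2mKE):

KE = 220.7 eV = 3.536 × 10^-17 J

λ = h/√(2mKE)
λ = (6.626 × 10^-34 J·s) / √(2 × 9.11 × 10^-31 kg × 3.536 × 10^-17 J)
λ = 8.26 × 10^-11 m

Comparison:
- Atomic scale (10⁻¹⁰ m): λ is 0.83× this size
- Nuclear scale (10⁻¹⁵ m): λ is 8.3e+04× this size

The wavelength is between nuclear and atomic scales.

This wavelength is appropriate for probing atomic structure but too large for nuclear physics experiments.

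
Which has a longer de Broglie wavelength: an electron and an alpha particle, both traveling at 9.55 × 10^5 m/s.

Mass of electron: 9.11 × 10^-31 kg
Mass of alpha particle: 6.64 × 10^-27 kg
The electron has the longer wavelength.

Using λ = h/(mv), since both particles have the same velocity, the wavelength depends only on mass.

For electron: λ₁ = h/(m₁v) = 7.62 × 10^-10 m
For alpha particle: λ₂ = h/(m₂v) = 1.04 × 10^-13 m

Since λ ∝ 1/m at constant velocity, the lighter particle has the longer wavelength.

The electron has the longer de Broglie wavelength.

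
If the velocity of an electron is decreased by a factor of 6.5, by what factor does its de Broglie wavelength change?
The wavelength increases by a factor of 6.5.

From λ = h/(mv), the wavelength is inversely proportional to velocity:

λ ∝ 1/v

If v → v/6.5, then λ → 6.5λ

When velocity is decreased by a factor of 6.5, the wavelength increases by a factor of 6.5.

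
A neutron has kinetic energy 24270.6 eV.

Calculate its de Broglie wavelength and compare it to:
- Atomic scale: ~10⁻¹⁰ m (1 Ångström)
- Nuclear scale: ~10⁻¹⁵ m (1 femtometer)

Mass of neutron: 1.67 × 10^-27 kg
λ = 1.84 × 10^-13 m, which is between nuclear and atomic scales.

Using λ = h/√(2mKE):

KE = 24270.6 eV = 3.889 × 10^-15 J

λ = h/√(2mKE)
λ = (6.626 × 10^-34 J·s) / √(2 × 1.67 × 10^-27 kg × 3.889 × 10^-15 J)
λ = 1.84 × 10^-13 m

Comparison:
- Atomic scale (10⁻¹⁰ m): λ is 0.0018× this size
- Nuclear scale (10⁻¹⁵ m): λ is 1.8e+02× this size

The wavelength is between nuclear and atomic scales.

This wavelength is appropriate for probing atomic structure but too large for nuclear physics experiments.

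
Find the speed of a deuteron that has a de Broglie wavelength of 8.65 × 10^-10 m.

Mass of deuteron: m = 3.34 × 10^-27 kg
2.29 × 10^2 m/s

From the de Broglie relation λ = h/(mv), we solve for v:

v = h/(mλ)
v = (6.626 × 10^-34 J·s) / (3.34 × 10^-27 kg × 8.65 × 10^-10 m)
v = 2.29 × 10^2 m/s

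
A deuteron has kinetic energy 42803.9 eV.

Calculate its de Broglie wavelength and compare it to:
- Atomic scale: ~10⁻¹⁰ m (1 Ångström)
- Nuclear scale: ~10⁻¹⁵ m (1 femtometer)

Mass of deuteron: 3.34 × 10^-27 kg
λ = 9.79 × 10^-14 m, which is between nuclear and atomic scales.

Using λ = h/√(2mKE):

KE = 42803.9 eV = 6.858 × 10^-15 J

λ = h/√(2mKE)
λ = (6.626 × 10^-34 J·s) / √(2 × 3.34 × 10^-27 kg × 6.858 × 10^-15 J)
λ = 9.79 × 10^-14 m

Comparison:
- Atomic scale (10⁻¹⁰ m): λ is 0.00098× this size
- Nuclear scale (10⁻¹⁵ m): λ is 98× this size

The wavelength is between nuclear and atomic scales.

This wavelength is appropriate for probing atomic structure but too large for nuclear physics experiments.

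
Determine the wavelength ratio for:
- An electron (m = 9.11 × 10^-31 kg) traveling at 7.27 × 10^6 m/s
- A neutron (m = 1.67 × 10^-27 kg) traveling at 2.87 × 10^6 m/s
λ₁/λ₂ = 724

Using λ = h/(mv):

λ₁ = h/(m₁v₁) = 1.00 × 10^-10 m
λ₂ = h/(m₂v₂) = 1.38 × 10^-13 m

Ratio λ₁/λ₂ = (m₂v₂)/(m₁v₁)
         = (1.67 × 10^-27 kg × 2.87 × 10^6 m/s) / (9.11 × 10^-31 kg × 7.27 × 10^6 m/s)
         = 724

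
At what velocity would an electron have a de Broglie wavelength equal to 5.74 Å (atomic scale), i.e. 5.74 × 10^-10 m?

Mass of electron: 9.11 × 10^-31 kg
1.27 × 10^6 m/s

From λ = h/(mv), solve for v:

v = h/(mλ)
v = (6.626 × 10^-34 J·s) / (9.11 × 10^-31 kg × 5.74 × 10^-10 m)
v = 1.27 × 10^6 m/s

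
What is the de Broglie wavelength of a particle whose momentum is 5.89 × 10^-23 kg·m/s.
1.12 × 10^-11 m

Using the de Broglie relation λ = h/p:

λ = h/p
λ = (6.626 × 10^-34 J·s) / (5.89 × 10^-23 kg·m/s)
λ = 1.12 × 10^-11 m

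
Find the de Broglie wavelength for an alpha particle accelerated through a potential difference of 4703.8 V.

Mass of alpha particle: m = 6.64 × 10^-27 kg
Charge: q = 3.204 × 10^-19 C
1.48 × 10^-13 m

When a particle is accelerated through voltage V, it gains kinetic energy KE = qV.

The de Broglie wavelength is then λ = h/√(2mqV):

λ = h/√(2mqV)
λ = (6.626 × 10^-34 J·s) / √(2 × 6.64 × 10^-27 kg × 3.204 × 10^-19 C × 4703.8 V)
λ = 1.48 × 10^-13 m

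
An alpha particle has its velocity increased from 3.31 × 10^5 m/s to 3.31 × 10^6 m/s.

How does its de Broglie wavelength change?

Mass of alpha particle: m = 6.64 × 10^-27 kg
The wavelength decreases by a factor of 10.

Using λ = h/(mv):

Initial wavelength: λ₁ = h/(mv₁) = 3.01 × 10^-13 m
Final wavelength: λ₂ = h/(mv₂) = 3.01 × 10^-14 m

Since λ ∝ 1/v, when velocity increases by a factor of 10, the wavelength decreases by a factor of 10.

λ₂/λ₁ = v₁/v₂ = 1/10

The wavelength decreases by a factor of 10.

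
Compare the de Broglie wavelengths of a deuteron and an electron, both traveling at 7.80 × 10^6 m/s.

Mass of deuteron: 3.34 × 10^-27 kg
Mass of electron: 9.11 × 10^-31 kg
The electron has the longer wavelength.

Using λ = h/(mv), since both particles have the same velocity, the wavelength depends only on mass.

For deuteron: λ₁ = h/(m₁v) = 2.54 × 10^-14 m
For electron: λ₂ = h/(m₂v) = 9.32 × 10^-11 m

Since λ ∝ 1/m at constant velocity, the lighter particle has the longer wavelength.

The electron has the longer de Broglie wavelength.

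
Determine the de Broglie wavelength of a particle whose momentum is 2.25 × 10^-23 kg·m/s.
2.94 × 10^-11 m

Using the de Broglie relation λ = h/p:

λ = h/p
λ = (6.626 × 10^-34 J·s) / (2.25 × 10^-23 kg·m/s)
λ = 2.94 × 10^-11 m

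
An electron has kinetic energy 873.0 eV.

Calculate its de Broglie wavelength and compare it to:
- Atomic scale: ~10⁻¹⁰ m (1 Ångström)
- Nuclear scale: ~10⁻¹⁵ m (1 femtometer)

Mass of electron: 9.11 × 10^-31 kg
λ = 4.15 × 10^-11 m, which is between nuclear and atomic scales.

Using λ = h/√(2mKE):

KE = 873.0 eV = 1.399 × 10^-16 J

λ = h/√(2mKE)
λ = (6.626 × 10^-34 J·s) / √(2 × 9.11 × 10^-31 kg × 1.399 × 10^-16 J)
λ = 4.15 × 10^-11 m

Comparison:
- Atomic scale (10⁻¹⁰ m): λ is 0.42× this size
- Nuclear scale (10⁻¹⁵ m): λ is 4.2e+04× this size

The wavelength is between nuclear and atomic scales.

This wavelength is appropriate for probing atomic structure but too large for nuclear physics experiments.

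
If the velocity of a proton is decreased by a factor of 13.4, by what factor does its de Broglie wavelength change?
The wavelength increases by a factor of 13.4.

From λ = h/(mv), the wavelength is inversely proportional to velocity:

λ ∝ 1/v

If v → v/13.4, then λ → 13.4λ

When velocity is decreased by a factor of 13.4, the wavelength increases by a factor of 13.4.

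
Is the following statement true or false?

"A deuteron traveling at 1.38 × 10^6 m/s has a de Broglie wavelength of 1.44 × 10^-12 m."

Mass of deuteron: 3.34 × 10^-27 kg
False

The claim is incorrect.

Using λ = h/(mv):
λ = (6.626 × 10^-34 J·s) / (3.34 × 10^-27 kg × 1.38 × 10^6 m/s)
λ = 1.44 × 10^-13 m

The actual wavelength differs from the claimed 1.44 × 10^-12 m.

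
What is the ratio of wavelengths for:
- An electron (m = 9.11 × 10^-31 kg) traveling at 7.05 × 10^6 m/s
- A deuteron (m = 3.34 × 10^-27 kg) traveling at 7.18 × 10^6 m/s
λ₁/λ₂ = 3.73 × 10^3

Using λ = h/(mv):

λ₁ = h/(m₁v₁) = 1.03 × 10^-10 m
λ₂ = h/(m₂v₂) = 2.76 × 10^-14 m

Ratio λ₁/λ₂ = (m₂v₂)/(m₁v₁)
         = (3.34 × 10^-27 kg × 7.18 × 10^6 m/s) / (9.11 × 10^-31 kg × 7.05 × 10^6 m/s)
         = 3.73 × 10^3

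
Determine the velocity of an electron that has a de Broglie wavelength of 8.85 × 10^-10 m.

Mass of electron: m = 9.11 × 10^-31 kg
8.22 × 10^5 m/s

From the de Broglie relation λ = h/(mv), we solve for v:

v = h/(mλ)
v = (6.626 × 10^-34 J·s) / (9.11 × 10^-31 kg × 8.85 × 10^-10 m)
v = 8.22 × 10^5 m/s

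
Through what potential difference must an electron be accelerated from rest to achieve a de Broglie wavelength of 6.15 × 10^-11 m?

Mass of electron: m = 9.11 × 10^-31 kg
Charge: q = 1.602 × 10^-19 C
398 V

From λ = h/√(2mqV), we solve for V:

λ² = h²/(2mqV)
V = h²/(2mqλ²)
V = (6.626 × 10^-34 J·s)² / (2 × 9.11 × 10^-31 kg × 1.602 × 10^-19 C × (6.15 × 10^-11 m)²)
V = 398 V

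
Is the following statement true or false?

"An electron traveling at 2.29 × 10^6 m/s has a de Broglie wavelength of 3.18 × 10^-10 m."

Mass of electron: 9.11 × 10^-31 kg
True

The claim is correct.

Using λ = h/(mv):
λ = (6.626 × 10^-34 J·s) / (9.11 × 10^-31 kg × 2.29 × 10^6 m/s)
λ = 3.18 × 10^-10 m

This matches the claimed value.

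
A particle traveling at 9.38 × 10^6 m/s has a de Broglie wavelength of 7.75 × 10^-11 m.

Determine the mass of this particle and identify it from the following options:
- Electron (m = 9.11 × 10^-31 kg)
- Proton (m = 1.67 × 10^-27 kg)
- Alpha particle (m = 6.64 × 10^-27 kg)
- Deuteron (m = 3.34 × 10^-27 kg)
The particle is an electron.

From λ = h/(mv), solve for mass:

m = h/(λv)
m = (6.626 × 10^-34 J·s) / (7.75 × 10^-11 m × 9.38 × 10^6 m/s)
m = 9.11 × 10^-31 kg

Comparing with the listed masses, this is closest to an electron.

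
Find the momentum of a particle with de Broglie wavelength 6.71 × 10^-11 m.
9.87 × 10^-24 kg·m/s

From the de Broglie relation λ = h/p, we solve for p:

p = h/λ
p = (6.626 × 10^-34 J·s) / (6.71 × 10^-11 m)
p = 9.87 × 10^-24 kg·m/s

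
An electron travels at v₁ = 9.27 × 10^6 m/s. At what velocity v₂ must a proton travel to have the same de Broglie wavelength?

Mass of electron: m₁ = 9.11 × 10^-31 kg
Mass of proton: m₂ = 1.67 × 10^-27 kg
v₂ = 5.06 × 10^3 m/s

For equal de Broglie wavelengths: λ₁ = λ₂

h/(m₁v₁) = h/(m₂v₂)
m₁v₁ = m₂v₂
v₂ = v₁ · (m₁/m₂)

v₂ = 9.27 × 10^6 m/s × (9.11 × 10^-31 kg / 1.67 × 10^-27 kg)
v₂ = 5.06 × 10^3 m/s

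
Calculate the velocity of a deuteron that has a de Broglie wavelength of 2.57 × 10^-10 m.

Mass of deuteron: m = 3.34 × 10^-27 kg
7.72 × 10^2 m/s

From the de Broglie relation λ = h/(mv), we solve for v:

v = h/(mλ)
v = (6.626 × 10^-34 J·s) / (3.34 × 10^-27 kg × 2.57 × 10^-10 m)
v = 7.72 × 10^2 m/s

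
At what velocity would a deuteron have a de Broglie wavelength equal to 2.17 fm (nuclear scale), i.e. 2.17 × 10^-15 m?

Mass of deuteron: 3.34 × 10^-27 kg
9.14 × 10^7 m/s

From λ = h/(mv), solve for v:

v = h/(mλ)
v = (6.626 × 10^-34 J·s) / (3.34 × 10^-27 kg × 2.17 × 10^-15 m)
v = 9.14 × 10^7 m/s

Note: This velocity is 30.5% of the speed of light, so relativistic corrections would be needed for a more accurate calculation.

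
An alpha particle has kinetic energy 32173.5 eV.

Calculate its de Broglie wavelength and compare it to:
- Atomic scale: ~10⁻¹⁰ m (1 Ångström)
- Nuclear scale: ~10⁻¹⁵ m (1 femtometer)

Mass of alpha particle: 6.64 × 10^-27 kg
λ = 8.01 × 10^-14 m, which is between nuclear and atomic scales.

Using λ = h/√(2mKE):

KE = 32173.5 eV = 5.155 × 10^-15 J

λ = h/√(2mKE)
λ = (6.626 × 10^-34 J·s) / √(2 × 6.64 × 10^-27 kg × 5.155 × 10^-15 J)
λ = 8.01 × 10^-14 m

Comparison:
- Atomic scale (10⁻¹⁰ m): λ is 0.0008× this size
- Nuclear scale (10⁻¹⁵ m): λ is 80× this size

The wavelength is between nuclear and atomic scales.

This wavelength is appropriate for probing atomic structure but too large for nuclear physics experiments.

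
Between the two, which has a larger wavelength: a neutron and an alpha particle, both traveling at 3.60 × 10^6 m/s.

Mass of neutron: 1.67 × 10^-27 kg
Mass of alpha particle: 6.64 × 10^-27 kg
The neutron has the longer wavelength.

Using λ = h/(mv), since both particles have the same velocity, the wavelength depends only on mass.

For neutron: λ₁ = h/(m₁v) = 1.10 × 10^-13 m
For alpha particle: λ₂ = h/(m₂v) = 2.77 × 10^-14 m

Since λ ∝ 1/m at constant velocity, the lighter particle has the longer wavelength.

The neutron has the longer de Broglie wavelength.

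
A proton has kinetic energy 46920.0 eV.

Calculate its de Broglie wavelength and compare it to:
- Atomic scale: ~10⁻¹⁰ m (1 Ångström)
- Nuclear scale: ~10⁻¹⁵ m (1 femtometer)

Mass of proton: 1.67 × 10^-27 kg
λ = 1.32 × 10^-13 m, which is between nuclear and atomic scales.

Using λ = h/√(2mKE):

KE = 46920.0 eV = 7.517 × 10^-15 J

λ = h/√(2mKE)
λ = (6.626 × 10^-34 J·s) / √(2 × 1.67 × 10^-27 kg × 7.517 × 10^-15 J)
λ = 1.32 × 10^-13 m

Comparison:
- Atomic scale (10⁻¹⁰ m): λ is 0.0013× this size
- Nuclear scale (10⁻¹⁵ m): λ is 1.3e+02× this size

The wavelength is between nuclear and atomic scales.

This wavelength is appropriate for probing atomic structure but too large for nuclear physics experiments.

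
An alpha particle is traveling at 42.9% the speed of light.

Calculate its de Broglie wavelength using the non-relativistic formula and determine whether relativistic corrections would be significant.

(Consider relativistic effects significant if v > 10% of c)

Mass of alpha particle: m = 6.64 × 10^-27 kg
Yes, relativistic corrections are needed.

Using the non-relativistic de Broglie formula λ = h/(mv):

v = 42.9% × c = 1.286 × 10^8 m/s

λ = h/(mv)
λ = (6.626 × 10^-34 J·s) / (6.64 × 10^-27 kg × 1.286 × 10^8 m/s)
λ = 7.76 × 10^-16 m

Since v = 42.9% of c > 10% of c, relativistic corrections ARE significant and the actual wavelength would differ from this non-relativistic estimate.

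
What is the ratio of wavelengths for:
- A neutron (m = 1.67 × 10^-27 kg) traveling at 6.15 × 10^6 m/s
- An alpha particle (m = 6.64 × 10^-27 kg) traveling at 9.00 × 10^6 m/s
λ₁/λ₂ = 5.82

Using λ = h/(mv):

λ₁ = h/(m₁v₁) = 6.45 × 10^-14 m
λ₂ = h/(m₂v₂) = 1.11 × 10^-14 m

Ratio λ₁/λ₂ = (m₂v₂)/(m₁v₁)
         = (6.64 × 10^-27 kg × 9.00 × 10^6 m/s) / (1.67 × 10^-27 kg × 6.15 × 10^6 m/s)
         = 5.82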